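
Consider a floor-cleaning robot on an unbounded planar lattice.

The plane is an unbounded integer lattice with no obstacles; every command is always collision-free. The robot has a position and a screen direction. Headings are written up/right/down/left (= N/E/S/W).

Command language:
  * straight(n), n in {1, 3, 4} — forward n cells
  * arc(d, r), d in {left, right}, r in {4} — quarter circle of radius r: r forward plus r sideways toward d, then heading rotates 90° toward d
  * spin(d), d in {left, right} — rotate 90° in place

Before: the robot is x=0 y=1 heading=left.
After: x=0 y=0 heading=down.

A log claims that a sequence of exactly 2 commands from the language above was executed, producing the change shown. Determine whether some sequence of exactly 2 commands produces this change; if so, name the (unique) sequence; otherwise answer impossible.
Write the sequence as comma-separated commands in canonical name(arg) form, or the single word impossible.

key: running straight(1) before spin(left) would end elsewhere — order is forced
begin: x=0 y=1 heading=left
1. spin(left) → x=0 y=1 heading=down
2. straight(1) → x=0 y=0 heading=down
no rival 2-sequence matches.

spin(left), straight(1)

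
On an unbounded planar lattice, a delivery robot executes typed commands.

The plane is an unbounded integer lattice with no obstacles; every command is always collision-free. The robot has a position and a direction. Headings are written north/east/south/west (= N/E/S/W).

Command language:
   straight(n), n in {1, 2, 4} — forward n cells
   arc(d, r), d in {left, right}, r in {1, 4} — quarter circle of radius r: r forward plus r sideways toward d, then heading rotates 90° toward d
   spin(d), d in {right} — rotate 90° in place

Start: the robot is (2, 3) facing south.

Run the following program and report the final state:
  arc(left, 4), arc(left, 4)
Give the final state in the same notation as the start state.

(10, 3) facing north

begin: (2, 3) facing south
t=1 arc(left, 4) ⇒ (6, -1) facing east
t=2 arc(left, 4) ⇒ (10, 3) facing north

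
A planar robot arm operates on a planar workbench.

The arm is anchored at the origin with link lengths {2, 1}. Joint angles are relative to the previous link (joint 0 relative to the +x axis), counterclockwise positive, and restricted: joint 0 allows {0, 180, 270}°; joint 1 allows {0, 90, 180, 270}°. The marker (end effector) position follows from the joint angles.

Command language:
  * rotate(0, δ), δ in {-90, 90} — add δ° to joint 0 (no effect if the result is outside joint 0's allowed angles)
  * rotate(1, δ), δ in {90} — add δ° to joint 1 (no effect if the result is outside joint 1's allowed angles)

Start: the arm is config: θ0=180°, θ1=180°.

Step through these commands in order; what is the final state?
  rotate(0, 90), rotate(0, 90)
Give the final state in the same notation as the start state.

config: θ0=0°, θ1=180°

start: config: θ0=180°, θ1=180°
step 1 (rotate(0, 90)): config: θ0=270°, θ1=180°
step 2 (rotate(0, 90)): config: θ0=0°, θ1=180°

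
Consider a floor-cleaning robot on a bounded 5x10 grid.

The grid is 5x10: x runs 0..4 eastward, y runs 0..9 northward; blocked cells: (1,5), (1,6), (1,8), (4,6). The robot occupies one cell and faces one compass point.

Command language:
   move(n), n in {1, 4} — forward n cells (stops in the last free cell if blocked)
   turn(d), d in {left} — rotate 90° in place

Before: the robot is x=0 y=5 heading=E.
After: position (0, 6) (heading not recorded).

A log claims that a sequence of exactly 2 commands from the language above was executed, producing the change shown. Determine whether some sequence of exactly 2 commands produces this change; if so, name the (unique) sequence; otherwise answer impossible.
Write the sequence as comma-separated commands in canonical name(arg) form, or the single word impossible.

key: order matters: swapping turn(left) and move(1) lands elsewhere
start: x=0 y=5 heading=E
[1] after turn(left): x=0 y=5 heading=N
[2] after move(1): x=0 y=6 heading=N
no other 2-command option fits: unique.

turn(left), move(1)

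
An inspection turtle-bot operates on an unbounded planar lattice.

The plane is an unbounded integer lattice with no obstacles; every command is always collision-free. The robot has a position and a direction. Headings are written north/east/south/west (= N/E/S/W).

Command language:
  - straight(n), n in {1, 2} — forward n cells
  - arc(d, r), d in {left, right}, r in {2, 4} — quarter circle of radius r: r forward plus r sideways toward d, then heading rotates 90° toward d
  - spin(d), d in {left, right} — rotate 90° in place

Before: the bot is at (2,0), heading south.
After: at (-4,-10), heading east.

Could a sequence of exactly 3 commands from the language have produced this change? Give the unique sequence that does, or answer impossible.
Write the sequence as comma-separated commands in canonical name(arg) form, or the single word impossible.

key: running arc(left, 2) before arc(right, 4) would end elsewhere — order is forced
t0: at (2,0), heading south
[1] after arc(right, 4): at (-2,-4), heading west
[2] after arc(left, 4): at (-6,-8), heading south
[3] after arc(left, 2): at (-4,-10), heading east
all 512 alternatives checked — unique.

arc(right, 4), arc(left, 4), arc(left, 2)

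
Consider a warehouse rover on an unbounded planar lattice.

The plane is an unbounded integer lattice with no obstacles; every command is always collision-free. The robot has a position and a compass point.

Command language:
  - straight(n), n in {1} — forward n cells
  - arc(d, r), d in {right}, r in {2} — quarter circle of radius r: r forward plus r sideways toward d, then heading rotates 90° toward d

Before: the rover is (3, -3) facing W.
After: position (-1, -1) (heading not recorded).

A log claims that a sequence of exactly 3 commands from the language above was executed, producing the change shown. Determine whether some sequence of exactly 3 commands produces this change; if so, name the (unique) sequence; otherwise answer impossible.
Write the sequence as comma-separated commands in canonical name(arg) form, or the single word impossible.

key: order matters: swapping straight(1) and arc(right, 2) lands elsewhere
initial: (3, -3) facing W
t=1 straight(1) ⇒ (2, -3) facing W
t=2 straight(1) ⇒ (1, -3) facing W
t=3 arc(right, 2) ⇒ (-1, -1) facing N
uniquely the one of 8 3-step routes that fits.

straight(1), straight(1), arc(right, 2)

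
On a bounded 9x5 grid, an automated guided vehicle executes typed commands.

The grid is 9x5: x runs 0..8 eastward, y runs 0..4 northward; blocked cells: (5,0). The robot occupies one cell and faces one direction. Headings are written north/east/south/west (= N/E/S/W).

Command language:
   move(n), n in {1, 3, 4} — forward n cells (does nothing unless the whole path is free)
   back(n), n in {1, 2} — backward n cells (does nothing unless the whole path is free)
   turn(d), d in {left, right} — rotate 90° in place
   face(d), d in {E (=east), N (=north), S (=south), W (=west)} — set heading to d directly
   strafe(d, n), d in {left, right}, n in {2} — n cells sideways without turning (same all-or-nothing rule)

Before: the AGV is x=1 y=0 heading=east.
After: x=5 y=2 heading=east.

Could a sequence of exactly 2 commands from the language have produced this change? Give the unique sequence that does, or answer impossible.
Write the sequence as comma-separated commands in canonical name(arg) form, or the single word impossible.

strafe(left, 2), move(4)

key: heading stays E — no command in the sequence turns
initial: x=1 y=0 heading=east
step 1 (strafe(left, 2)): x=1 y=2 heading=east
step 2 (move(4)): x=5 y=2 heading=east
no rival 2-sequence matches.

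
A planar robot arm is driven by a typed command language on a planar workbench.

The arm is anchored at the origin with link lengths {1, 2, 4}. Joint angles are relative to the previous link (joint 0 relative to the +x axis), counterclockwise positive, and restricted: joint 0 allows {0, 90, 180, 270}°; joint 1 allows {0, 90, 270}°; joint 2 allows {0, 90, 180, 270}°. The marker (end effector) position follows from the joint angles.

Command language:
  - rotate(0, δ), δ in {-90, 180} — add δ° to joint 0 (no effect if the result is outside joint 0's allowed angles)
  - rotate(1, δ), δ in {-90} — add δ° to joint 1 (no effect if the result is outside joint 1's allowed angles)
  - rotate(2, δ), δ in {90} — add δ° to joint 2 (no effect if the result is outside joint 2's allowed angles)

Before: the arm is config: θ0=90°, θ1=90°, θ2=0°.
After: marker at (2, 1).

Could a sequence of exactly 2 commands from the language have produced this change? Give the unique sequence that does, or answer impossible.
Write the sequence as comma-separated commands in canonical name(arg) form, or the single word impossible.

from: config: θ0=90°, θ1=90°, θ2=0°
[1] after rotate(2, 90): config: θ0=90°, θ1=90°, θ2=90°
[2] after rotate(2, 90): config: θ0=90°, θ1=90°, θ2=180°
no other 2-command option fits: unique.

rotate(2, 90), rotate(2, 90)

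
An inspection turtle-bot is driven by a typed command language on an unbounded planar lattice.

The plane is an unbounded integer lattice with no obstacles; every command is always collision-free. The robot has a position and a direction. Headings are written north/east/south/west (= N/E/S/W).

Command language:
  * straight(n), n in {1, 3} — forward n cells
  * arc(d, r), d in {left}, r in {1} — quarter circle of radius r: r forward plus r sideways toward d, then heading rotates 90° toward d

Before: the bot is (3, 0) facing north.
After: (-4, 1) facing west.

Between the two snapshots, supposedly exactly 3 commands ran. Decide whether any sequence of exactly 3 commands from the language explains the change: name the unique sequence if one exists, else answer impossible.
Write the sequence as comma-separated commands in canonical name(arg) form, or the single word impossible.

arc(left, 1), straight(3), straight(3)

key: order matters: swapping arc(left, 1) and straight(3) lands elsewhere
initial: (3, 0) facing north
step 1 (arc(left, 1)): (2, 1) facing west
step 2 (straight(3)): (-1, 1) facing west
step 3 (straight(3)): (-4, 1) facing west
no other 3-command option fits: unique.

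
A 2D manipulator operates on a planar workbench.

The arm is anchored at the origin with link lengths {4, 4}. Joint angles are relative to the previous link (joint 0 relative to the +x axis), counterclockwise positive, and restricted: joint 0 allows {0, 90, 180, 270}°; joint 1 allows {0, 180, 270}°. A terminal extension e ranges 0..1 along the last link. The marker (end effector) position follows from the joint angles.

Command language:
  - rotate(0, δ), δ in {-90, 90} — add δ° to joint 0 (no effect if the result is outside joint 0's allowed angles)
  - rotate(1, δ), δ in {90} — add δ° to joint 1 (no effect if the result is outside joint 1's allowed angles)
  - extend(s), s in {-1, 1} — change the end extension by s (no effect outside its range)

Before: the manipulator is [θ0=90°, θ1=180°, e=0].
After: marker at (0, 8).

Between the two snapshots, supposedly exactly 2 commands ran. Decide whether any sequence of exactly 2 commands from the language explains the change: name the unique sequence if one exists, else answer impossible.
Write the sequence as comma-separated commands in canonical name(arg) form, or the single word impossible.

rotate(1, 90), rotate(1, 90)

t0: [θ0=90°, θ1=180°, e=0]
1. rotate(1, 90) → [θ0=90°, θ1=270°, e=0]
2. rotate(1, 90) → [θ0=90°, θ1=0°, e=0]
no other 2-command option fits: unique.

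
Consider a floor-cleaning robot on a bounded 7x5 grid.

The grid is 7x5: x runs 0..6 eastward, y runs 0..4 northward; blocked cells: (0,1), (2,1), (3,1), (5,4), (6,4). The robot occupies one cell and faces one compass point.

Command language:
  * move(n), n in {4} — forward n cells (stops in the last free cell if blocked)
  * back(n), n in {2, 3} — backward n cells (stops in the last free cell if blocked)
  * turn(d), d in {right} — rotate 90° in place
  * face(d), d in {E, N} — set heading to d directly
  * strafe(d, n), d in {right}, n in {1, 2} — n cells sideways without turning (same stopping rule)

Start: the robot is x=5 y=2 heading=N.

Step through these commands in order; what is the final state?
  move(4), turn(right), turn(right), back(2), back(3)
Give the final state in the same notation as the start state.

begin: x=5 y=2 heading=N
t=1 move(4) ⇒ x=5 y=3 heading=N
t=2 turn(right) ⇒ x=5 y=3 heading=E
t=3 turn(right) ⇒ x=5 y=3 heading=S
t=4 back(2) ⇒ x=5 y=3 heading=S
t=5 back(3) ⇒ x=5 y=3 heading=S

x=5 y=3 heading=S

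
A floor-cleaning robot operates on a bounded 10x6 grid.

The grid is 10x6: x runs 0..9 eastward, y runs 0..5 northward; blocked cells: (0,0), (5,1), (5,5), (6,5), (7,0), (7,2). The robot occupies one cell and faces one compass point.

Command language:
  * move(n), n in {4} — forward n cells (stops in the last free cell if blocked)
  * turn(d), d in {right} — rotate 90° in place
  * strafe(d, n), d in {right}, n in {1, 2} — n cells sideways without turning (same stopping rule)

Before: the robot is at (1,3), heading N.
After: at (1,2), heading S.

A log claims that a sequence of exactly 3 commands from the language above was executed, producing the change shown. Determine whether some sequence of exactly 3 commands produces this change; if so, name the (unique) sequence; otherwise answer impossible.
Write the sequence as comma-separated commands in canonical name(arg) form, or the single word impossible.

key: cell and facing (now S) both changed — the 3 commands mix motion and turning
t0: at (1,3), heading N
step 1 (turn(right)): at (1,3), heading E
step 2 (strafe(right, 1)): at (1,2), heading E
step 3 (turn(right)): at (1,2), heading S
no rival 3-sequence matches.

turn(right), strafe(right, 1), turn(right)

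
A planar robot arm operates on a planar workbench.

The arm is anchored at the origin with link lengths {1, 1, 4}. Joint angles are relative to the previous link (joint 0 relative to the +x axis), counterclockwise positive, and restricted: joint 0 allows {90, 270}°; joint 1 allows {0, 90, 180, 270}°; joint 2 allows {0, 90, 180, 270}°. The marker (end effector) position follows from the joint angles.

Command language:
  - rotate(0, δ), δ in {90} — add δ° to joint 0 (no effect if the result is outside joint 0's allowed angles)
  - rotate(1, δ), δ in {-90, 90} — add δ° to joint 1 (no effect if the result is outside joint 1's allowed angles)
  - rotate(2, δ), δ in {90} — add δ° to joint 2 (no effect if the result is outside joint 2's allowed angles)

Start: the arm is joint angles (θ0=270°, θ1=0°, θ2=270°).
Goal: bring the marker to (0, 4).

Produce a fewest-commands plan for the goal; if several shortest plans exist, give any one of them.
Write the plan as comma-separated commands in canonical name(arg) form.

rotate(1, -90), rotate(1, -90), rotate(2, 90)

begin: joint angles (θ0=270°, θ1=0°, θ2=270°)
1. rotate(1, -90) → joint angles (θ0=270°, θ1=270°, θ2=270°)
2. rotate(1, -90) → joint angles (θ0=270°, θ1=180°, θ2=270°)
3. rotate(2, 90) → joint angles (θ0=270°, θ1=180°, θ2=0°)
shorter routes all fall short; 3 is best.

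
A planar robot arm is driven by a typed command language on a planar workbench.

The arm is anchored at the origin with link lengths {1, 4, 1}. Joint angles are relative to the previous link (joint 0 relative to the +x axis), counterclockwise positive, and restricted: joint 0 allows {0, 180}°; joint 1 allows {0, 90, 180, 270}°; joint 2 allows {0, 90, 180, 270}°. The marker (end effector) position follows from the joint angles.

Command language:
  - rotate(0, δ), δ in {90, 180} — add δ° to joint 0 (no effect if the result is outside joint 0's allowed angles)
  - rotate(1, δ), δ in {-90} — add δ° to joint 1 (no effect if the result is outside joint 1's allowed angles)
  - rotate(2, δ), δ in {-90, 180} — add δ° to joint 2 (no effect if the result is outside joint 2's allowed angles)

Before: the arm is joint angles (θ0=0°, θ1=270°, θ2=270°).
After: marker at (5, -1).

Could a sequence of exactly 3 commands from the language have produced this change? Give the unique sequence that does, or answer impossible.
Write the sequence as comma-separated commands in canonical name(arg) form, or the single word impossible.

from: joint angles (θ0=0°, θ1=270°, θ2=270°)
1. rotate(1, -90) → joint angles (θ0=0°, θ1=180°, θ2=270°)
2. rotate(1, -90) → joint angles (θ0=0°, θ1=90°, θ2=270°)
3. rotate(1, -90) → joint angles (θ0=0°, θ1=0°, θ2=270°)
uniquely the one of 125 3-step routes that fits.

rotate(1, -90), rotate(1, -90), rotate(1, -90)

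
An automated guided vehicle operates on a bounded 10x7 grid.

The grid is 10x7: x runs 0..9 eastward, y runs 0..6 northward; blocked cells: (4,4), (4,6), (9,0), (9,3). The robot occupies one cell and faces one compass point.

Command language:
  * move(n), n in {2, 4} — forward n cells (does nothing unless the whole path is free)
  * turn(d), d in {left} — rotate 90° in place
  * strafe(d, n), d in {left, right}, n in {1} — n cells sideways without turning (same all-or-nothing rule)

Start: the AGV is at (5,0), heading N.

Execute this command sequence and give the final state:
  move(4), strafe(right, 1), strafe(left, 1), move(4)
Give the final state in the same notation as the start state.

at (5,4), heading N

start: at (5,0), heading N
t=1 move(4) ⇒ at (5,4), heading N
t=2 strafe(right, 1) ⇒ at (6,4), heading N
t=3 strafe(left, 1) ⇒ at (5,4), heading N
t=4 move(4) ⇒ at (5,4), heading N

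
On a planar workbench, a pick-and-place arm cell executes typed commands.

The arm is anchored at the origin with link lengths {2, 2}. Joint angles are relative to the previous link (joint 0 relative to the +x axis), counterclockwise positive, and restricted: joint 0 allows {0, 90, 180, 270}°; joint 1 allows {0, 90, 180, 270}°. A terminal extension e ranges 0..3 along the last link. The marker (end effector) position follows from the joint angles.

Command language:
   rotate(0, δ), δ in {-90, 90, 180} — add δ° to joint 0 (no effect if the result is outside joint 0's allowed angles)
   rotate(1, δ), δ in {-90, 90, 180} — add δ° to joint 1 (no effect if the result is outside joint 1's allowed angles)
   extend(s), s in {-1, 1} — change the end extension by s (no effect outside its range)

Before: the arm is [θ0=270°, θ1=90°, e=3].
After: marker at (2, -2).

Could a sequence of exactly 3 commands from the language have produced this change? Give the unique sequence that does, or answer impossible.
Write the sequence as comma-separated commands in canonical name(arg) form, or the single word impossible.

initial: [θ0=270°, θ1=90°, e=3]
step 1 (extend(-1)): [θ0=270°, θ1=90°, e=2]
step 2 (extend(-1)): [θ0=270°, θ1=90°, e=1]
step 3 (extend(-1)): [θ0=270°, θ1=90°, e=0]
no rival 3-sequence matches.

extend(-1), extend(-1), extend(-1)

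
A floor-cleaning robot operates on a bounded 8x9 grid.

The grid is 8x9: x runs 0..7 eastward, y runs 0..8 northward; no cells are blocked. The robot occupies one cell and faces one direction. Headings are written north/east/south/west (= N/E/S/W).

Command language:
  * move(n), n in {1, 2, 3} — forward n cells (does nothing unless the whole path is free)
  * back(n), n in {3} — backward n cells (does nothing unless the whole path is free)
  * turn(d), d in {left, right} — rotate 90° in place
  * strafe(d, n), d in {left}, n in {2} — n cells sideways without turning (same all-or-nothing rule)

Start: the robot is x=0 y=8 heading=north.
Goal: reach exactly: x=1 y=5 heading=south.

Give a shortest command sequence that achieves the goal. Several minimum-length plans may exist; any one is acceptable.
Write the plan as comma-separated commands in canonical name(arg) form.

t0: x=0 y=8 heading=north
step 1 (turn(right)): x=0 y=8 heading=east
step 2 (move(1)): x=1 y=8 heading=east
step 3 (turn(right)): x=1 y=8 heading=south
step 4 (move(3)): x=1 y=5 heading=south
minimal: 4 command(s), checked below 4.

turn(right), move(1), turn(right), move(3)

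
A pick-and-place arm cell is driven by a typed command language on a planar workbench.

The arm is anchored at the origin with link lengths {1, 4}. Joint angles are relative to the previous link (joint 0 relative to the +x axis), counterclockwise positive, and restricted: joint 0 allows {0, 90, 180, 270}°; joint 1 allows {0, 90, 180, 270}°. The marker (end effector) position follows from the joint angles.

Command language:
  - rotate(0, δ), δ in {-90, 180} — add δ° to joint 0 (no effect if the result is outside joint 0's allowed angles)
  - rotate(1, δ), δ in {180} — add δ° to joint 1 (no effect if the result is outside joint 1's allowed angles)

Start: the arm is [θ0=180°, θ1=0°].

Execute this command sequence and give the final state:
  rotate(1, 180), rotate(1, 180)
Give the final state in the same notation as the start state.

begin: [θ0=180°, θ1=0°]
1. rotate(1, 180) → [θ0=180°, θ1=180°]
2. rotate(1, 180) → [θ0=180°, θ1=0°]

[θ0=180°, θ1=0°]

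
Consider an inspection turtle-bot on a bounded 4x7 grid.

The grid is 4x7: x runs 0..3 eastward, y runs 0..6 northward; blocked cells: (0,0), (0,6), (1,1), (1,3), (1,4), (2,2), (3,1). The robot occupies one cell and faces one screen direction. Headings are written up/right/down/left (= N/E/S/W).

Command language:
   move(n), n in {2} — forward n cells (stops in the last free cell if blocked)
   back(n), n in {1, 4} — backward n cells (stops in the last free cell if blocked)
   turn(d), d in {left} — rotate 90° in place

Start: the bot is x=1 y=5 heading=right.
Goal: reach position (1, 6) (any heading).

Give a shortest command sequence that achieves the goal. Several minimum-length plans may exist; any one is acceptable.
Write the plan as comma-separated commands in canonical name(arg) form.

t0: x=1 y=5 heading=right
1. turn(left) → x=1 y=5 heading=up
2. move(2) → x=1 y=6 heading=up
no 1-step plan works, so 2 is optimal.

turn(left), move(2)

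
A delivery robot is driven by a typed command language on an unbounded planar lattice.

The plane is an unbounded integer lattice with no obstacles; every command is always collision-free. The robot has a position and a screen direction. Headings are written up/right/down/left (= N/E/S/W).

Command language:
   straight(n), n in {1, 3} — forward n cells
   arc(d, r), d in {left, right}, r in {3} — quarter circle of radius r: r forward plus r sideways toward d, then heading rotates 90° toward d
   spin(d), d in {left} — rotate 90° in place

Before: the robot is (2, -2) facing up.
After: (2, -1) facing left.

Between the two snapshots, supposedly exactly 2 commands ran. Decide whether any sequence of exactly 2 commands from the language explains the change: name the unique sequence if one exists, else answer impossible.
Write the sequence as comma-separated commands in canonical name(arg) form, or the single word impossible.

key: position moved to (2,-1) AND the heading swung to W — translation plus rotation needed
start: (2, -2) facing up
[1] after straight(1): (2, -1) facing up
[2] after spin(left): (2, -1) facing left
uniquely the one of 25 2-step routes that fits.

straight(1), spin(left)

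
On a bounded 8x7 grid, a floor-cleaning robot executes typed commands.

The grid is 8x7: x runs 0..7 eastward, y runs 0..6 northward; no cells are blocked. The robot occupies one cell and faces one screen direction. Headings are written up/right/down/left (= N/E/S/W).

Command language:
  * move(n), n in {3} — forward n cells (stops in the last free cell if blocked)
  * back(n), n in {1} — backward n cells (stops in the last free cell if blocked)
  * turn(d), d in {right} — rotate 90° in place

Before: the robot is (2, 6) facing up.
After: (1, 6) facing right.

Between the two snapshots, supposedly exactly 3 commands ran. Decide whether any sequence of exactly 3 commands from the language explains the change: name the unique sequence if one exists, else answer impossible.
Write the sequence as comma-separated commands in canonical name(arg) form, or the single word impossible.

key: running back(1) before move(3) would end elsewhere — order is forced
initial: (2, 6) facing up
1. move(3) → (2, 6) facing up
2. turn(right) → (2, 6) facing right
3. back(1) → (1, 6) facing right
no rival 3-sequence matches.

move(3), turn(right), back(1)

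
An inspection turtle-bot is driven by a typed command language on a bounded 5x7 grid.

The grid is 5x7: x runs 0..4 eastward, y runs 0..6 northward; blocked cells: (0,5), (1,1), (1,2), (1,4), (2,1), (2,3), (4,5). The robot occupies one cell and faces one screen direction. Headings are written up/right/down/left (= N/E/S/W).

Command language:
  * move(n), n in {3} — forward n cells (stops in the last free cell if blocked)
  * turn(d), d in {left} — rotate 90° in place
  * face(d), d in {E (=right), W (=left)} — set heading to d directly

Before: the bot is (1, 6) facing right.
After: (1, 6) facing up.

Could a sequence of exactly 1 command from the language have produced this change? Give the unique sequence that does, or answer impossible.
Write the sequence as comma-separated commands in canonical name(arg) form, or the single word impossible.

turn(left)

key: parked at (1,6) the whole time — nothing moves the robot
begin: (1, 6) facing right
step 1 (turn(left)): (1, 6) facing up
no other 1-command option fits: unique.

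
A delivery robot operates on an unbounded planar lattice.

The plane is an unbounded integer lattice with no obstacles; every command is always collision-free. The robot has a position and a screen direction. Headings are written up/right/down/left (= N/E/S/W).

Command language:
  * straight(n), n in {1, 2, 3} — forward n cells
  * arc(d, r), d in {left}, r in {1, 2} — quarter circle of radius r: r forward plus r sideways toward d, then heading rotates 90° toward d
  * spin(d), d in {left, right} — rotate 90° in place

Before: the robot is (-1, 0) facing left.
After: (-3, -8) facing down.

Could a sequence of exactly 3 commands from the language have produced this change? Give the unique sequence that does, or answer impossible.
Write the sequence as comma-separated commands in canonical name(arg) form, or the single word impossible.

key: running straight(3) before arc(left, 2) would end elsewhere — order is forced
start: (-1, 0) facing left
[1] after arc(left, 2): (-3, -2) facing down
[2] after straight(3): (-3, -5) facing down
[3] after straight(3): (-3, -8) facing down
uniquely the one of 343 3-step routes that fits.

arc(left, 2), straight(3), straight(3)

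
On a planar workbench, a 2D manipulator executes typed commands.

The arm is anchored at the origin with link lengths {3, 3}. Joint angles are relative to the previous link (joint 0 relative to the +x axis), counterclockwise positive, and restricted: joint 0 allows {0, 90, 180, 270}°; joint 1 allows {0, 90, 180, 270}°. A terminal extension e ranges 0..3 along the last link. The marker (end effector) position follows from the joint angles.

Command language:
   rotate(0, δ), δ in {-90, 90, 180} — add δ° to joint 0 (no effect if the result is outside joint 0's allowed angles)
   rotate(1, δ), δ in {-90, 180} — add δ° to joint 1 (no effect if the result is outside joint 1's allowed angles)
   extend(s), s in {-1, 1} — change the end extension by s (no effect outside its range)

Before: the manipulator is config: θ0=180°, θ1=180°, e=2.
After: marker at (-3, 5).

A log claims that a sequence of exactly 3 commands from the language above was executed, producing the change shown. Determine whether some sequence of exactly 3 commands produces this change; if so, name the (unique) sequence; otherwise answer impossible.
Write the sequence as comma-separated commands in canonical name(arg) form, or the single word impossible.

rotate(1, -90), rotate(1, -90), rotate(1, -90)

from: config: θ0=180°, θ1=180°, e=2
step 1 (rotate(1, -90)): config: θ0=180°, θ1=90°, e=2
step 2 (rotate(1, -90)): config: θ0=180°, θ1=0°, e=2
step 3 (rotate(1, -90)): config: θ0=180°, θ1=270°, e=2
all 343 alternatives checked — unique.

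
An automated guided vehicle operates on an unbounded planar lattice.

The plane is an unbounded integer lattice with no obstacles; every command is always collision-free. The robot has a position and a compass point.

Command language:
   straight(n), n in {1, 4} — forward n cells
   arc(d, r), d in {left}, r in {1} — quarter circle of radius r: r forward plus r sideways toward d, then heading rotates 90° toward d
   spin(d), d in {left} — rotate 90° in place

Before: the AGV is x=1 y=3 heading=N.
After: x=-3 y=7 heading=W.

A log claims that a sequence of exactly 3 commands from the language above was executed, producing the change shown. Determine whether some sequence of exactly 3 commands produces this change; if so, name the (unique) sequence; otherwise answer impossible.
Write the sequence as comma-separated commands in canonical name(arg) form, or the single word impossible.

key: position moved to (-3,7) AND the heading swung to W — translation plus rotation needed
initial: x=1 y=3 heading=N
step 1 (straight(4)): x=1 y=7 heading=N
step 2 (spin(left)): x=1 y=7 heading=W
step 3 (straight(4)): x=-3 y=7 heading=W
no other 3-command option fits: unique.

straight(4), spin(left), straight(4)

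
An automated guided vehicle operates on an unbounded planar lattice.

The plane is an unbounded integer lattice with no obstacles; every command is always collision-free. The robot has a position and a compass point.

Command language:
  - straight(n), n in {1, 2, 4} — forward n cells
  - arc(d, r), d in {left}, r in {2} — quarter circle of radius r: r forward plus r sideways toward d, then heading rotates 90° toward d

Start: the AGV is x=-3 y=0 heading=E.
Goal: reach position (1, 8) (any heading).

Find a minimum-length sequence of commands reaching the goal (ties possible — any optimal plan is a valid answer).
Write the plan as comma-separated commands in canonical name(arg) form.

straight(2), arc(left, 2), straight(2), straight(4)

start: x=-3 y=0 heading=E
[1] after straight(2): x=-1 y=0 heading=E
[2] after arc(left, 2): x=1 y=2 heading=N
[3] after straight(2): x=1 y=4 heading=N
[4] after straight(4): x=1 y=8 heading=N
no 3-step plan works, so 4 is optimal.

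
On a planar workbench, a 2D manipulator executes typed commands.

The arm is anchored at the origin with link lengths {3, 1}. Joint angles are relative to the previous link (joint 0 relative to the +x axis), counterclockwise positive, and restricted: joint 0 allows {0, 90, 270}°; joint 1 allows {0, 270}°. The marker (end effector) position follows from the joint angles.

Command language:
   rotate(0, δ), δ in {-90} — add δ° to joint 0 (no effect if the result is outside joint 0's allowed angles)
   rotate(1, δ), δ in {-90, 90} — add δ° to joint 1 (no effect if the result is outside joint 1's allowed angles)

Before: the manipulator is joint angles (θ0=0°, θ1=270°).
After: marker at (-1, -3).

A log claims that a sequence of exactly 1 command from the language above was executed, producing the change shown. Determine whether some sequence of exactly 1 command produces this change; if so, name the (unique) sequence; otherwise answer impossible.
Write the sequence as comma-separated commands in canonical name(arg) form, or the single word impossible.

initial: joint angles (θ0=0°, θ1=270°)
[1] after rotate(0, -90): joint angles (θ0=270°, θ1=270°)
no other 1-command option fits: unique.

rotate(0, -90)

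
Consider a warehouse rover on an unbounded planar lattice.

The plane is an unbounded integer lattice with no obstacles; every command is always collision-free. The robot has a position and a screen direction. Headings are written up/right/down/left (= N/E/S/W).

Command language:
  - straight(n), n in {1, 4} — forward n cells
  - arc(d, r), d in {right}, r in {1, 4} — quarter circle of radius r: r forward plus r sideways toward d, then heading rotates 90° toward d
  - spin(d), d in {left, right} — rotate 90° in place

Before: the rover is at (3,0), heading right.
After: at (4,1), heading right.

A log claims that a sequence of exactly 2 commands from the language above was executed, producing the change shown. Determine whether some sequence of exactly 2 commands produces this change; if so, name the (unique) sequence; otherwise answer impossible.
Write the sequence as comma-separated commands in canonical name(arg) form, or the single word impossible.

spin(left), arc(right, 1)

key: still facing E at the end — net rotation zero over 2 steps
from: at (3,0), heading right
1. spin(left) → at (3,0), heading up
2. arc(right, 1) → at (4,1), heading right
no other 2-command option fits: unique.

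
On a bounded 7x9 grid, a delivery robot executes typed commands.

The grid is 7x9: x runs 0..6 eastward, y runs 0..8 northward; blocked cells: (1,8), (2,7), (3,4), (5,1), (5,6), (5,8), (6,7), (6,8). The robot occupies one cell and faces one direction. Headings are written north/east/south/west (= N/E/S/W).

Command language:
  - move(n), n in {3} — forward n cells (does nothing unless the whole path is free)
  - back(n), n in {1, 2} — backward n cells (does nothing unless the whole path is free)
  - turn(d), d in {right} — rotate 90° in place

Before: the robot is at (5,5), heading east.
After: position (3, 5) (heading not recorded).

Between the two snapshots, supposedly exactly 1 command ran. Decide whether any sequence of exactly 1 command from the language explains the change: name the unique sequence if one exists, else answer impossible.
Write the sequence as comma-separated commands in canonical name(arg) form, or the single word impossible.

t0: at (5,5), heading east
1. back(2) → at (3,5), heading east
uniquely the one of 4 1-step routes that fits.

back(2)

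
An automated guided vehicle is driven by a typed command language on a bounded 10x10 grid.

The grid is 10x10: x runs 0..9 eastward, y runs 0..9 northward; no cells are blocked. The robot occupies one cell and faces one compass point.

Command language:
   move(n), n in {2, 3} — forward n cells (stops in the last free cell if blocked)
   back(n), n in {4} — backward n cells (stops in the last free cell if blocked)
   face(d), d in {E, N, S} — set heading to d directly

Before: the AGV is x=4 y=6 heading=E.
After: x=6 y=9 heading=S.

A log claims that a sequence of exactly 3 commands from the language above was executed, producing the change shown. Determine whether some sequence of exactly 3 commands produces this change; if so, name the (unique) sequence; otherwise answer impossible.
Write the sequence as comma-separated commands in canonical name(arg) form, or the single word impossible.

move(2), face(S), back(4)

key: back(4) runs into the grid edge before its full distance
begin: x=4 y=6 heading=E
1. move(2) → x=6 y=6 heading=E
2. face(S) → x=6 y=6 heading=S
3. back(4) → x=6 y=9 heading=S
uniquely the one of 216 3-step routes that fits.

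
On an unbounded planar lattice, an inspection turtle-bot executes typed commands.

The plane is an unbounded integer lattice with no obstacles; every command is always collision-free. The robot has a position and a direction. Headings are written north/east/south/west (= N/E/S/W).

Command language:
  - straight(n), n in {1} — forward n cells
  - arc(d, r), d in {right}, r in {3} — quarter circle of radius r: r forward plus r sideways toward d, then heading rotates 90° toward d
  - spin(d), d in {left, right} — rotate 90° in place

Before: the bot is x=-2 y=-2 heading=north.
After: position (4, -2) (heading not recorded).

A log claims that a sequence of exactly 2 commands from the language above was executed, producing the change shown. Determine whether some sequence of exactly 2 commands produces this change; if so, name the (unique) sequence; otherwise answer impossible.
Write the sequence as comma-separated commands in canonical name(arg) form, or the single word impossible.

begin: x=-2 y=-2 heading=north
t=1 arc(right, 3) ⇒ x=1 y=1 heading=east
t=2 arc(right, 3) ⇒ x=4 y=-2 heading=south
no other 2-command option fits: unique.

arc(right, 3), arc(right, 3)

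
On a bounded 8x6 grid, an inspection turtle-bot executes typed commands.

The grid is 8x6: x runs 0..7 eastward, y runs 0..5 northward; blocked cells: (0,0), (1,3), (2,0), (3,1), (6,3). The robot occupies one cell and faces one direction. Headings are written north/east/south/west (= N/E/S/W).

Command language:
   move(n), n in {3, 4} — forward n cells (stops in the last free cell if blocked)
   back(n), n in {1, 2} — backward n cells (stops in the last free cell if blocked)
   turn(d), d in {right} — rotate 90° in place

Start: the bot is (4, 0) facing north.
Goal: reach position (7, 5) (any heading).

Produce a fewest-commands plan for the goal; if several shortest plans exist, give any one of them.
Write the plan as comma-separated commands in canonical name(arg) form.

t0: (4, 0) facing north
1. move(4) → (4, 4) facing north
2. move(4) → (4, 5) facing north
3. turn(right) → (4, 5) facing east
4. move(4) → (7, 5) facing east
no 3-step plan works, so 4 is optimal.

move(4), move(4), turn(right), move(4)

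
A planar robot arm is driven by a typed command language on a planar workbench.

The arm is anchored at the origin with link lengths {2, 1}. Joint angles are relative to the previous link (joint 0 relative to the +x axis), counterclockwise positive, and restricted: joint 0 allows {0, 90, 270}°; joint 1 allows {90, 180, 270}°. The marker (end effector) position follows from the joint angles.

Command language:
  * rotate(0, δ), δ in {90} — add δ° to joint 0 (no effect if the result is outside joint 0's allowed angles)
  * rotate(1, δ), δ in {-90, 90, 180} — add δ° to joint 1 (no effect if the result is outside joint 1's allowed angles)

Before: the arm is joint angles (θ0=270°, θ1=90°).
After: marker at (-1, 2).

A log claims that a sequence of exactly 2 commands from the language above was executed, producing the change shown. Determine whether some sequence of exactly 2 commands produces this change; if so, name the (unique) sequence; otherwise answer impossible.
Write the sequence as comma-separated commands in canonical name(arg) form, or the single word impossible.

start: joint angles (θ0=270°, θ1=90°)
[1] after rotate(0, 90): joint angles (θ0=0°, θ1=90°)
[2] after rotate(0, 90): joint angles (θ0=90°, θ1=90°)
no rival 2-sequence matches.

rotate(0, 90), rotate(0, 90)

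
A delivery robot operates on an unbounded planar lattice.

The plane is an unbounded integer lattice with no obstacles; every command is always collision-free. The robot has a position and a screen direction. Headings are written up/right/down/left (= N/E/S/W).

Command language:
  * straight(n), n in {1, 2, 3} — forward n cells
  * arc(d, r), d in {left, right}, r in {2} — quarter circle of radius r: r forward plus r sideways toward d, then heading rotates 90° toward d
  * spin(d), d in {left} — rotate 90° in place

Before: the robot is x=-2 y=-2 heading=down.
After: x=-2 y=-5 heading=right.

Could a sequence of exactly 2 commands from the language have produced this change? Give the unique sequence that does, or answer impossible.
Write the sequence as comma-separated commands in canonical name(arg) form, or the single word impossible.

straight(3), spin(left)

key: position moved to (-2,-5) AND the heading swung to E — translation plus rotation needed
from: x=-2 y=-2 heading=down
[1] after straight(3): x=-2 y=-5 heading=down
[2] after spin(left): x=-2 y=-5 heading=right
uniquely the one of 36 2-step routes that fits.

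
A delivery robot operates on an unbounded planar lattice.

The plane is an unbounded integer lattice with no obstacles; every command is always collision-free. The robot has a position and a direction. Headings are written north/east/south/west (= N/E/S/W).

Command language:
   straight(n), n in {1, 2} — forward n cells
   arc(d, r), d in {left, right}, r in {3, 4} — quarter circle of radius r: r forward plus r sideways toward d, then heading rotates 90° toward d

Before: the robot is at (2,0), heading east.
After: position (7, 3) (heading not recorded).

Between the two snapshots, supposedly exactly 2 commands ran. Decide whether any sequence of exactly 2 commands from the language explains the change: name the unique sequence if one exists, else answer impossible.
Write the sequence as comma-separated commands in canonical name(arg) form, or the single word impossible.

straight(2), arc(left, 3)

key: running arc(left, 3) before straight(2) would end elsewhere — order is forced
begin: at (2,0), heading east
step 1 (straight(2)): at (4,0), heading east
step 2 (arc(left, 3)): at (7,3), heading north
all 36 alternatives checked — unique.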